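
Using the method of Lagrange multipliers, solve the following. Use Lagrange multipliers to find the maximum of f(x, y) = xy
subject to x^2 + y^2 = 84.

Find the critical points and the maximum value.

Lagrange conditions: y = 2*lambda*x and x = 2*lambda*y
If x = 0 then y = 0, violating the constraint, so x, y != 0.
Dividing: y/x = x/y => x^2 = y^2 => y = x or y = -x
Constraint: 2x^2 = 84 => x^2 = 42 => x = +/-sqrt(42)
Critical points: (sqrt(42), sqrt(42)), (-sqrt(42), -sqrt(42)), (sqrt(42), -sqrt(42)), (-sqrt(42), sqrt(42))
  y = x:  xy = x^2 = 42  at (sqrt(42), sqrt(42)) and (-sqrt(42), -sqrt(42))
  y = -x: xy = -x^2 = -42 at (sqrt(42), -sqrt(42)) and (-sqrt(42), sqrt(42))
Maximum xy = 42 at (sqrt(42), sqrt(42)) and (-sqrt(42), -sqrt(42))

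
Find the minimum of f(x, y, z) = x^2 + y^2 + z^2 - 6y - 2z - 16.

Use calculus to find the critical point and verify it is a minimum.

f(x,y,z) = x^2 + y^2 + z^2 - 6y - 2z - 16
df/dx = 2x + (0) = 0 => x = 0
df/dy = 2y + (-6) = 0 => y = 3
df/dz = 2z + (-2) = 0 => z = 1
f(0,3,1) = 1*(0)^2 + 1*(3)^2 + 1*(1)^2 + -6*(3) + -2*(1) + -16 = -26
Hessian is diagonal with entries 2, 2, 2 > 0, confirmed minimum.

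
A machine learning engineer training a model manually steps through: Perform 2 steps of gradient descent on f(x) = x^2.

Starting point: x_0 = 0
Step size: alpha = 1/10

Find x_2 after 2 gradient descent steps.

f(x) = x^2, f'(x) = 2x + (0)
Step 1: f'(0) = 0, x_1 = 0 - 1/10 * 0 = 0
Step 2: f'(0) = 0, x_2 = 0 - 1/10 * 0 = 0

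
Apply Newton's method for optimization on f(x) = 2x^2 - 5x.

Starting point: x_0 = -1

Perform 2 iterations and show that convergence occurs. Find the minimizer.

f(x) = 2x^2 - 5x, f'(x) = 4x + (-5), f''(x) = 4
Step 1: f'(-1) = -9, x_1 = -1 - -9/4 = 5/4
Step 2: f'(5/4) = 0, x_2 = 5/4 (converged)
Newton's method converges in 1 step for quadratics.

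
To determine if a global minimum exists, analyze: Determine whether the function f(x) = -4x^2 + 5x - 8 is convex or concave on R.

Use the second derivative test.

f(x) = -4x^2 + 5x - 8
f'(x) = -8x + 5
f''(x) = -8
Since f''(x) = -8 < 0 for all x, f is concave on R.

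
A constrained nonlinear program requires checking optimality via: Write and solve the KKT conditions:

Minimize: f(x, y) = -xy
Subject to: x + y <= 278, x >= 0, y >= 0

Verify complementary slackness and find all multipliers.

Problem: min -xy s.t. x + y <= 278 (multiplier lambda), x >= 0 (mu_x), y >= 0 (mu_y)
KKT stationarity: -y + lambda - mu_x = 0, -x + lambda - mu_y = 0, with lambda, mu_x, mu_y >= 0
Complementary slackness: lambda*(x + y - 278) = 0, mu_x*x = 0, mu_y*y = 0
If lambda = 0: y = -mu_x <= 0 and x = -mu_y <= 0 force x = y = 0 with f = 0; but x = y = 139 is feasible with f = -19321 < 0, so this is not the minimum. Hence lambda > 0 and x + y = 278.
Try x > 0, y > 0 (so mu_x = mu_y = 0): y = lambda, x = lambda => x = y = lambda
x + y = 278 => 2*lambda = 278 => lambda = 139
x* = y* = 139 > 0, consistent with mu_x = mu_y = 0.
(Any feasible point with x = 0 or y = 0 has f = 0 > -19321, so the minimum is not on those boundaries.)
min(-xy) = -19321 (i.e. max xy = 19321)
Multipliers: lambda = 139, mu_x = 0, mu_y = 0
Complementary slackness: lambda*(x + y - 278) = 139*(139 + 139 - 278) = 0, mu_x*x = 0*139 = 0, mu_y*y = 0*139 = 0. Satisfied.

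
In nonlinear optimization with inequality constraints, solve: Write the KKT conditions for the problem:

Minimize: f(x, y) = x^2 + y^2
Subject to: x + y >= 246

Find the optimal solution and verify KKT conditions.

KKT conditions for min x^2 + y^2 s.t. x + y >= 246:
Stationarity: 2x = mu, 2y = mu
So x = y = mu/2.
Complementary slackness: mu*(x + y - 246) = 0
Primal feasibility: x + y >= 246; dual feasibility: mu >= 0
If mu = 0 then x = y = 0, but 0 + 0 < 246 is infeasible, so the constraint is active.
Constraint active: x + y = 2*(mu/2) = 246 => mu = 246
x = y = 123, f = 30258
Verify: stationarity 2*123 = 246 = mu; primal 123 + 123 = 246 >= 246; dual mu = 246 >= 0; complementary slackness 246*(246 - 246) = 0. All KKT conditions hold.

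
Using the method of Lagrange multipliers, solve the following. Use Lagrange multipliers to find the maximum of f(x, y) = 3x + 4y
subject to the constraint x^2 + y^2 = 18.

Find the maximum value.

Set up Lagrange conditions: grad f = lambda * grad g
  3 = 2*lambda*x
  4 = 2*lambda*y
From these: x/y = 3/4, so x = 3t, y = 4t for some t.
Substitute into constraint: (3t)^2 + (4t)^2 = 18
  t^2 * 25 = 18
  t = sqrt(18/25)
Maximum = 3*x + 4*y = (3^2 + 4^2)*t = 25 * sqrt(18/25) = sqrt(450)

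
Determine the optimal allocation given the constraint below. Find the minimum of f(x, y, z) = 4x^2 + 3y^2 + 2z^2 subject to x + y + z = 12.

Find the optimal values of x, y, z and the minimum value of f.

Using Lagrange multipliers on f = 4x^2 + 3y^2 + 2z^2 with constraint x + y + z = 12:
Conditions: 2*4*x = lambda, 2*3*y = lambda, 2*2*z = lambda
So x = lambda/8, y = lambda/6, z = lambda/4
Substituting into constraint: lambda * (13/24) = 12
lambda = 288/13
x = 36/13, y = 48/13, z = 72/13
Minimum value = 1728/13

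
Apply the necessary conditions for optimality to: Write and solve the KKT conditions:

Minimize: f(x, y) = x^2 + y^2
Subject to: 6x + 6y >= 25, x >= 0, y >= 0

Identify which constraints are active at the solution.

KKT conditions for min x^2 + y^2 s.t. 6x + 6y >= 25, x >= 0, y >= 0:
Stationarity: 2x = mu*6 + mu_x, 2y = mu*6 + mu_y, with mu, mu_x, mu_y >= 0
Complementary slackness: mu*(6x + 6y - 25) = 0, mu_x*x = 0, mu_y*y = 0
(0, 0) is infeasible (6*0 + 6*0 < 25), so if mu = 0 stationarity would force x = mu_x/2 >= 0, y = mu_y/2 >= 0 with mu_x*x = mu_y*y = 0, i.e. x = y = 0: contradiction. Hence mu > 0 and 6x + 6y = 25 is active.
Try x > 0, y > 0 (so mu_x = mu_y = 0): x = 6*mu/2, y = 6*mu/2
Substitute: 6*(6*mu/2) + 6*(6*mu/2) = 25
  mu*72/2 = 25 => mu = 25/36
x* = 25/12 > 0, y* = 25/12 > 0, consistent with mu_x = mu_y = 0.
f is convex and the constraints are linear, so this KKT point is the global minimum.
f* = 625/72
Active constraints: 6x + 6y >= 25 (holds with equality, mu = 25/36 > 0); x >= 0 and y >= 0 are inactive (mu_x = mu_y = 0).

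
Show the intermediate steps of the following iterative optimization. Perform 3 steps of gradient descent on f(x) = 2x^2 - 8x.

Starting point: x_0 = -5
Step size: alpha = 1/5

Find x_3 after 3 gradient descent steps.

f(x) = 2x^2 - 8x, f'(x) = 4x + (-8)
Step 1: f'(-5) = -28, x_1 = -5 - 1/5 * -28 = 3/5
Step 2: f'(3/5) = -28/5, x_2 = 3/5 - 1/5 * -28/5 = 43/25
Step 3: f'(43/25) = -28/25, x_3 = 43/25 - 1/5 * -28/25 = 243/125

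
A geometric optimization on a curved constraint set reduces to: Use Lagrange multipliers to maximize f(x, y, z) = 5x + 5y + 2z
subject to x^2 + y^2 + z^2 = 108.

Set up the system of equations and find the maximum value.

Lagrange conditions: 5 = 2*lambda*x, 5 = 2*lambda*y, 2 = 2*lambda*z
So x:5 = y:5 = z:2, i.e. x = 5t, y = 5t, z = 2t
Constraint: t^2*(5^2 + 5^2 + 2^2) = 108
  t^2 * 54 = 108  =>  t = sqrt(2)
Maximum = 5*5t + 5*5t + 2*2t = 54*sqrt(2) = sqrt(5832)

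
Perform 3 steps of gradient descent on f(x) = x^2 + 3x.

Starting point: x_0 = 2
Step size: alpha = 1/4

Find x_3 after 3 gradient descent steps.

f(x) = x^2 + 3x, f'(x) = 2x + (3)
Step 1: f'(2) = 7, x_1 = 2 - 1/4 * 7 = 1/4
Step 2: f'(1/4) = 7/2, x_2 = 1/4 - 1/4 * 7/2 = -5/8
Step 3: f'(-5/8) = 7/4, x_3 = -5/8 - 1/4 * 7/4 = -17/16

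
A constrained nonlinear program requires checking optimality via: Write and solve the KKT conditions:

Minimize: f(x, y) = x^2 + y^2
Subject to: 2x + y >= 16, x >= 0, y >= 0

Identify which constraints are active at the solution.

KKT conditions for min x^2 + y^2 s.t. 2x + 1y >= 16, x >= 0, y >= 0:
Stationarity: 2x = mu*2 + mu_x, 2y = mu*1 + mu_y, with mu, mu_x, mu_y >= 0
Complementary slackness: mu*(2x + y - 16) = 0, mu_x*x = 0, mu_y*y = 0
(0, 0) is infeasible (2*0 + 1*0 < 16), so if mu = 0 stationarity would force x = mu_x/2 >= 0, y = mu_y/2 >= 0 with mu_x*x = mu_y*y = 0, i.e. x = y = 0: contradiction. Hence mu > 0 and 2x + y = 16 is active.
Try x > 0, y > 0 (so mu_x = mu_y = 0): x = 2*mu/2, y = 1*mu/2
Substitute: 2*(2*mu/2) + 1*(1*mu/2) = 16
  mu*5/2 = 16 => mu = 32/5
x* = 32/5 > 0, y* = 16/5 > 0, consistent with mu_x = mu_y = 0.
f is convex and the constraints are linear, so this KKT point is the global minimum.
f* = 256/5
Active constraints: 2x + y >= 16 (holds with equality, mu = 32/5 > 0); x >= 0 and y >= 0 are inactive (mu_x = mu_y = 0).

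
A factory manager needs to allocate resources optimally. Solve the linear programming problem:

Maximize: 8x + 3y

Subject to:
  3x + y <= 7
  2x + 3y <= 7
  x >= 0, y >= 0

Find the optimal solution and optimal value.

Feasible vertices: (0, 0), (0, 7/3), (2, 1), (7/3, 0)
Objective 8x + 3y at each:
  (0, 0): 0
  (0, 7/3): 7
  (2, 1): 19
  (7/3, 0): 56/3
Maximum is 19 at (2, 1).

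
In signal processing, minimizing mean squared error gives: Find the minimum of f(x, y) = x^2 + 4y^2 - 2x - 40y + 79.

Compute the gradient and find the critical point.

f(x,y) = x^2 + 4y^2 - 2x - 40y + 79
df/dx = 2x + (-2) = 0  =>  x = 1
df/dy = 8y + (-40) = 0  =>  y = 5
f(1, 5) = 1*(1)^2 + 4*(5)^2 + -2*(1) + -40*(5) + 79 = -22
Hessian is diagonal with entries 2, 8 > 0, so this is a minimum.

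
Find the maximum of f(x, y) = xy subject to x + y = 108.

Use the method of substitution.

Substitute y = 108 - x into f(x,y) = xy:
g(x) = x(108 - x) = 108x - x^2
g'(x) = 108 - 2x = 0  =>  x = 54
y = 108 - 54 = 54
Maximum value = 54 * 54 = 2916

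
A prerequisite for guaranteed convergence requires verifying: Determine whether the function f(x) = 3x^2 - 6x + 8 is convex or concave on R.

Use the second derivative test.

f(x) = 3x^2 - 6x + 8
f'(x) = 6x - 6
f''(x) = 6
Since f''(x) = 6 > 0 for all x, f is convex on R.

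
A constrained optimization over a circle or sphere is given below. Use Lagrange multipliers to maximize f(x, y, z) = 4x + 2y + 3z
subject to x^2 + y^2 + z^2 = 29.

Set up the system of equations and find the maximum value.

Lagrange conditions: 4 = 2*lambda*x, 2 = 2*lambda*y, 3 = 2*lambda*z
So x:4 = y:2 = z:3, i.e. x = 4t, y = 2t, z = 3t
Constraint: t^2*(4^2 + 2^2 + 3^2) = 29
  t^2 * 29 = 29  =>  t = sqrt(1)
Maximum = 4*4t + 2*2t + 3*3t = 29*sqrt(1) = 29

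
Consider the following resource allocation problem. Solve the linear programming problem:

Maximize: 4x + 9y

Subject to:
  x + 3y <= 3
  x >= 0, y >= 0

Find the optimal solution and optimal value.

The feasible region has vertices at [(0, 0), (3, 0), (0, 1)].
Checking objective 4x + 9y at each vertex:
  (0, 0): 4*0 + 9*0 = 0
  (3, 0): 4*3 + 9*0 = 12
  (0, 1): 4*0 + 9*1 = 9
Maximum is 12 at (3, 0).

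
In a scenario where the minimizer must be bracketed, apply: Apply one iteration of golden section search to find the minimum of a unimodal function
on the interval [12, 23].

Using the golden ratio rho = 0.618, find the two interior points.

Golden section search on [12, 23].
Golden ratio rho = 0.618 (approx).
Interior points:
  x_1 = 12 + (1-0.618)*11 = 16.2020
  x_2 = 12 + 0.618*11 = 18.7980
Compare f(x_1) and f(x_2) to determine which subinterval to keep.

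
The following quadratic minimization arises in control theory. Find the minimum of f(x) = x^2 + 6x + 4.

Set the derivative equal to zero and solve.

f(x) = x^2 + 6x + 4
f'(x) = 2x + (6) = 0
x = -6/2 = -3
f(-3) = -5
Since f''(x) = 2 > 0, this is a minimum.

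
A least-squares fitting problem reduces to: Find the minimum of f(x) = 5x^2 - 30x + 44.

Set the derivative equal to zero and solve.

f(x) = 5x^2 - 30x + 44
f'(x) = 10x + (-30) = 0
x = 30/10 = 3
f(3) = -1
Since f''(x) = 10 > 0, this is a minimum.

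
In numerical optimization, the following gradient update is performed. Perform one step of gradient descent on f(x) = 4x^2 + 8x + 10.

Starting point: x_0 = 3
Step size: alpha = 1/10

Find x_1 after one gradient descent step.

f(x) = 4x^2 + 8x + 10
f'(x) = 8x + 8
f'(3) = 8*3 + (8) = 32
x_1 = x_0 - alpha * f'(x_0) = 3 - 1/10 * 32 = -1/5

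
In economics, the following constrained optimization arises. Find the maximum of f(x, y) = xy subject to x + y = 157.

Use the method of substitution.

Substitute y = 157 - x into f(x,y) = xy:
g(x) = x(157 - x) = 157x - x^2
g'(x) = 157 - 2x = 0  =>  x = 157/2
y = 157 - 157/2 = 157/2
Maximum value = (157/2) * (157/2) = 24649/4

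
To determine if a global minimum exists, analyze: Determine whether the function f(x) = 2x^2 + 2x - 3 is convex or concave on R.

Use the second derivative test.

f(x) = 2x^2 + 2x - 3
f'(x) = 4x + 2
f''(x) = 4
Since f''(x) = 4 > 0 for all x, f is convex on R.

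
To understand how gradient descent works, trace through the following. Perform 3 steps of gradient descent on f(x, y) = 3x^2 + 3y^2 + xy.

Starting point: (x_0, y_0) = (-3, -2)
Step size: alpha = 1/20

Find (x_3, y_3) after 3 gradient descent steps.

f(x,y) = 3x^2 + 3y^2 + xy
grad_x = 6x + 1y, grad_y = 6y + 1x
Step 1: grad = (-20, -15), (-2, -5/4)
Step 2: grad = (-53/4, -19/2), (-107/80, -31/40)
Step 3: grad = (-44/5, -479/80), (-359/400, -761/1600)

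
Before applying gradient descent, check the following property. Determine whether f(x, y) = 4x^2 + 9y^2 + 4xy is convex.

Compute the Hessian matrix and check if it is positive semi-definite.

f(x,y) = 4x^2 + 9y^2 + 4xy
Hessian H = [[8, 4], [4, 18]]
trace(H) = 26, det(H) = 128
Eigenvalues: (26 +/- sqrt(164)) / 2 = 19.4, 6.597
Since both eigenvalues > 0, f is convex.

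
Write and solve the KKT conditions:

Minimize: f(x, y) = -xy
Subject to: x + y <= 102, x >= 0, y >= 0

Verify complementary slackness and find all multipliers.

Problem: min -xy s.t. x + y <= 102 (multiplier lambda), x >= 0 (mu_x), y >= 0 (mu_y)
KKT stationarity: -y + lambda - mu_x = 0, -x + lambda - mu_y = 0, with lambda, mu_x, mu_y >= 0
Complementary slackness: lambda*(x + y - 102) = 0, mu_x*x = 0, mu_y*y = 0
If lambda = 0: y = -mu_x <= 0 and x = -mu_y <= 0 force x = y = 0 with f = 0; but x = y = 51 is feasible with f = -2601 < 0, so this is not the minimum. Hence lambda > 0 and x + y = 102.
Try x > 0, y > 0 (so mu_x = mu_y = 0): y = lambda, x = lambda => x = y = lambda
x + y = 102 => 2*lambda = 102 => lambda = 51
x* = y* = 51 > 0, consistent with mu_x = mu_y = 0.
(Any feasible point with x = 0 or y = 0 has f = 0 > -2601, so the minimum is not on those boundaries.)
min(-xy) = -2601 (i.e. max xy = 2601)
Multipliers: lambda = 51, mu_x = 0, mu_y = 0
Complementary slackness: lambda*(x + y - 102) = 51*(51 + 51 - 102) = 0, mu_x*x = 0*51 = 0, mu_y*y = 0*51 = 0. Satisfied.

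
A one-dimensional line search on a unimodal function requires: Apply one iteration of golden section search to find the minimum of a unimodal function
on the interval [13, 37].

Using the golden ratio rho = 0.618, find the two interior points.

Golden section search on [13, 37].
Golden ratio rho = 0.618 (approx).
Interior points:
  x_1 = 13 + (1-0.618)*24 = 22.1680
  x_2 = 13 + 0.618*24 = 27.8320
Compare f(x_1) and f(x_2) to determine which subinterval to keep.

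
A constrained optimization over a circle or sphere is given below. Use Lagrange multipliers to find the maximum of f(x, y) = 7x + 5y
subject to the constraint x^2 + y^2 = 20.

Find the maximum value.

Set up Lagrange conditions: grad f = lambda * grad g
  7 = 2*lambda*x
  5 = 2*lambda*y
From these: x/y = 7/5, so x = 7t, y = 5t for some t.
Substitute into constraint: (7t)^2 + (5t)^2 = 20
  t^2 * 74 = 20
  t = sqrt(20/74)
Maximum = 7*x + 5*y = (7^2 + 5^2)*t = 74 * sqrt(20/74) = sqrt(1480)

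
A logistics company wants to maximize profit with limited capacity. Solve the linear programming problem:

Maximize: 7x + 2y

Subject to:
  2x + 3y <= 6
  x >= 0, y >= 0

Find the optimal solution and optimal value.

The feasible region has vertices at [(0, 0), (3, 0), (0, 2)].
Checking objective 7x + 2y at each vertex:
  (0, 0): 7*0 + 2*0 = 0
  (3, 0): 7*3 + 2*0 = 21
  (0, 2): 7*0 + 2*2 = 4
Maximum is 21 at (3, 0).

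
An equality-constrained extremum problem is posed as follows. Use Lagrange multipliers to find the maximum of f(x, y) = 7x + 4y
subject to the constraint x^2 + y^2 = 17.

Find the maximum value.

Set up Lagrange conditions: grad f = lambda * grad g
  7 = 2*lambda*x
  4 = 2*lambda*y
From these: x/y = 7/4, so x = 7t, y = 4t for some t.
Substitute into constraint: (7t)^2 + (4t)^2 = 17
  t^2 * 65 = 17
  t = sqrt(17/65)
Maximum = 7*x + 4*y = (7^2 + 4^2)*t = 65 * sqrt(17/65) = sqrt(1105)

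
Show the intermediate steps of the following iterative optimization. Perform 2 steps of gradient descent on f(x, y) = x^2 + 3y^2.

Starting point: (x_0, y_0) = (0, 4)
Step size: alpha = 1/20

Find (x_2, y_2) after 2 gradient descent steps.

f(x,y) = x^2 + 3y^2
grad_x = 2x + 0y, grad_y = 6y + 0x
Step 1: grad = (0, 24), (0, 14/5)
Step 2: grad = (0, 84/5), (0, 49/25)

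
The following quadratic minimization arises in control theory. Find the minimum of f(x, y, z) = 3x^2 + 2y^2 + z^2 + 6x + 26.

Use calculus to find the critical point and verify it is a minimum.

f(x,y,z) = 3x^2 + 2y^2 + z^2 + 6x + 26
df/dx = 6x + (6) = 0 => x = -1
df/dy = 4y + (0) = 0 => y = 0
df/dz = 2z + (0) = 0 => z = 0
f(-1,0,0) = 3*(-1)^2 + 2*(0)^2 + 1*(0)^2 + 6*(-1) + 26 = 23
Hessian is diagonal with entries 6, 4, 2 > 0, confirmed minimum.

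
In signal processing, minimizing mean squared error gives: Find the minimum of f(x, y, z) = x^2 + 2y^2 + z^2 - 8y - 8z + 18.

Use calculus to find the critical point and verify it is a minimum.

f(x,y,z) = x^2 + 2y^2 + z^2 - 8y - 8z + 18
df/dx = 2x + (0) = 0 => x = 0
df/dy = 4y + (-8) = 0 => y = 2
df/dz = 2z + (-8) = 0 => z = 4
f(0,2,4) = 1*(0)^2 + 2*(2)^2 + 1*(4)^2 + -8*(2) + -8*(4) + 18 = -6
Hessian is diagonal with entries 2, 4, 2 > 0, confirmed minimum.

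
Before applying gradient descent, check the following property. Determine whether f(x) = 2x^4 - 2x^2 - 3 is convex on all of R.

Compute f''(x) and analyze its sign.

f(x) = 2x^4 - 2x^2 - 3
f'(x) = 8x^3 + -4x
f''(x) = 24x^2 + -4
f''(0) = -4 < 0, so not convex near x = 0
Therefore, f is not globally convex on R.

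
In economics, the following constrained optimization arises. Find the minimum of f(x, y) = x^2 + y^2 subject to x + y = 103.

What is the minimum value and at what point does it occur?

Substitute y = 103 - x into f(x,y) = x^2 + y^2:
g(x) = x^2 + (103 - x)^2 = 2x^2 - 206x + 10609
g'(x) = 4x - 206 = 0  =>  x = 103/2
y = 103 - 103/2 = 103/2
Minimum value = (103/2)^2 + (103/2)^2 = 10609/2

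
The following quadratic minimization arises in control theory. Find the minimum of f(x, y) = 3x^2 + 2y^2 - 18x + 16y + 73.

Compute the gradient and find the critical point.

f(x,y) = 3x^2 + 2y^2 - 18x + 16y + 73
df/dx = 6x + (-18) = 0  =>  x = 3
df/dy = 4y + (16) = 0  =>  y = -4
f(3, -4) = 3*(3)^2 + 2*(-4)^2 + -18*(3) + 16*(-4) + 73 = 14
Hessian is diagonal with entries 6, 4 > 0, so this is a minimum.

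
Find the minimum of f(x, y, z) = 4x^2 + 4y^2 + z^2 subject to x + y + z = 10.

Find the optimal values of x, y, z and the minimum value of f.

Using Lagrange multipliers on f = 4x^2 + 4y^2 + z^2 with constraint x + y + z = 10:
Conditions: 2*4*x = lambda, 2*4*y = lambda, 2*1*z = lambda
So x = lambda/8, y = lambda/8, z = lambda/2
Substituting into constraint: lambda * (3/4) = 10
lambda = 40/3
x = 5/3, y = 5/3, z = 20/3
Minimum value = 200/3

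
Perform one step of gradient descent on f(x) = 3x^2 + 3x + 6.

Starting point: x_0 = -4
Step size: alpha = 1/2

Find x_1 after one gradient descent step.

f(x) = 3x^2 + 3x + 6
f'(x) = 6x + 3
f'(-4) = 6*-4 + (3) = -21
x_1 = x_0 - alpha * f'(x_0) = -4 - 1/2 * -21 = 13/2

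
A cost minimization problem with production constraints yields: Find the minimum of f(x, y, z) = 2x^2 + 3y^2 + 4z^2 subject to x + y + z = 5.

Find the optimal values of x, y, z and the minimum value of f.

Using Lagrange multipliers on f = 2x^2 + 3y^2 + 4z^2 with constraint x + y + z = 5:
Conditions: 2*2*x = lambda, 2*3*y = lambda, 2*4*z = lambda
So x = lambda/4, y = lambda/6, z = lambda/8
Substituting into constraint: lambda * (13/24) = 5
lambda = 120/13
x = 30/13, y = 20/13, z = 15/13
Minimum value = 300/13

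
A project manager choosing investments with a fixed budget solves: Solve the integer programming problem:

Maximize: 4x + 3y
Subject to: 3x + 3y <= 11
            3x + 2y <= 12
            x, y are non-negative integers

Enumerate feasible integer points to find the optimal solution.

Constraint 1: 3x + 3y <= 11
Constraint 2: 3x + 2y <= 12
Feasible x range (need y >= 0): 0 <= x <= min(11/3, 12/3) => x in {0, ..., 3}.
Enumerate feasible integer points row by row (the coefficient of y is 3 > 0, so for each x the largest feasible y gives the best value):
  x = 0: y <= min((11 - 3*0)/3, (12 - 3*0)/2) => y in {0, ..., 3}; best 4*0 + 3*3 = 9
  x = 1: y <= min((11 - 3*1)/3, (12 - 3*1)/2) => y in {0, ..., 2}; best 4*1 + 3*2 = 10
  x = 2: y <= min((11 - 3*2)/3, (12 - 3*2)/2) => y in {0, ..., 1}; best 4*2 + 3*1 = 11
  x = 3: y <= min((11 - 3*3)/3, (12 - 3*3)/2) => y in {0}; best 4*3 + 3*0 = 12
The maximum 4x + 3y = 12 is achieved at x = 3, y = 0.
Check: 3*3 + 3*0 = 9 <= 11 and 3*3 + 2*0 = 9 <= 12.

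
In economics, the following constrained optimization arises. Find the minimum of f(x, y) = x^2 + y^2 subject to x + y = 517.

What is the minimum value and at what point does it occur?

Substitute y = 517 - x into f(x,y) = x^2 + y^2:
g(x) = x^2 + (517 - x)^2 = 2x^2 - 1034x + 267289
g'(x) = 4x - 1034 = 0  =>  x = 517/2
y = 517 - 517/2 = 517/2
Minimum value = (517/2)^2 + (517/2)^2 = 267289/2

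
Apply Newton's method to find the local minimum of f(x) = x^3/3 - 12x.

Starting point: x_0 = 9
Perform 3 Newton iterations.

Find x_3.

f(x) = x^3/3 - 12x
f'(x) = x^2 - 12, f''(x) = 2x
Newton update: x_{n+1} = x_n - (x_n^2 - 12)/(2*x_n)
Step 1: x_0 = 9, f'=69, f''=18, x_1 = 31/6
Step 2: x_1 = 31/6, f'=529/36, f''=31/3, x_2 = 1393/372
Step 3: x_2 = 1393/372, f'=279841/138384, f''=1393/186, x_3 = 3601057/1036392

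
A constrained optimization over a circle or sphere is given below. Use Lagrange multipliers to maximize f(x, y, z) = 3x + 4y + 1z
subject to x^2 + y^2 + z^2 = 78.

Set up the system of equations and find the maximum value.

Lagrange conditions: 3 = 2*lambda*x, 4 = 2*lambda*y, 1 = 2*lambda*z
So x:3 = y:4 = z:1, i.e. x = 3t, y = 4t, z = 1t
Constraint: t^2*(3^2 + 4^2 + 1^2) = 78
  t^2 * 26 = 78  =>  t = sqrt(3)
Maximum = 3*3t + 4*4t + 1*1t = 26*sqrt(3) = sqrt(2028)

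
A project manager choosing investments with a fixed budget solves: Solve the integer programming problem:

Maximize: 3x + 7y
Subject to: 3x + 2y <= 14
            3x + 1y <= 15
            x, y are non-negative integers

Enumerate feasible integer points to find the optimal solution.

Constraint 1: 3x + 2y <= 14
Constraint 2: 3x + 1y <= 15
Feasible x range (need y >= 0): 0 <= x <= min(14/3, 15/3) => x in {0, ..., 4}.
Enumerate feasible integer points row by row (the coefficient of y is 7 > 0, so for each x the largest feasible y gives the best value):
  x = 0: y <= min((14 - 3*0)/2, (15 - 3*0)/1) => y in {0, ..., 7}; best 3*0 + 7*7 = 49
  x = 1: y <= min((14 - 3*1)/2, (15 - 3*1)/1) => y in {0, ..., 5}; best 3*1 + 7*5 = 38
  x = 2: y <= min((14 - 3*2)/2, (15 - 3*2)/1) => y in {0, ..., 4}; best 3*2 + 7*4 = 34
  x = 3: y <= min((14 - 3*3)/2, (15 - 3*3)/1) => y in {0, ..., 2}; best 3*3 + 7*2 = 23
  x = 4: y <= min((14 - 3*4)/2, (15 - 3*4)/1) => y in {0, ..., 1}; best 3*4 + 7*1 = 19
The maximum 3x + 7y = 49 is achieved at x = 0, y = 7.
Check: 3*0 + 2*7 = 14 <= 14 and 3*0 + 1*7 = 7 <= 15.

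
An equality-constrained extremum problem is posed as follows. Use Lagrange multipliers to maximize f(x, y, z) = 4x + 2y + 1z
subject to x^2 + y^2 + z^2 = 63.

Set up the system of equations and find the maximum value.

Lagrange conditions: 4 = 2*lambda*x, 2 = 2*lambda*y, 1 = 2*lambda*z
So x:4 = y:2 = z:1, i.e. x = 4t, y = 2t, z = 1t
Constraint: t^2*(4^2 + 2^2 + 1^2) = 63
  t^2 * 21 = 63  =>  t = sqrt(3)
Maximum = 4*4t + 2*2t + 1*1t = 21*sqrt(3) = sqrt(1323)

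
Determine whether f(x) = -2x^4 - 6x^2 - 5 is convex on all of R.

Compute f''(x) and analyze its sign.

f(x) = -2x^4 - 6x^2 - 5
f'(x) = -8x^3 + -12x
f''(x) = -24x^2 + -12
f''(x) = -24x^2 + -12 <= -12 < 0 for all x
Therefore, f is concave on R.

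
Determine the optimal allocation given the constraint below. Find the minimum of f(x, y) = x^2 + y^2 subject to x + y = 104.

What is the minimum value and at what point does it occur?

Substitute y = 104 - x into f(x,y) = x^2 + y^2:
g(x) = x^2 + (104 - x)^2 = 2x^2 - 208x + 10816
g'(x) = 4x - 208 = 0  =>  x = 52
y = 104 - 52 = 52
Minimum value = 52^2 + 52^2 = 5408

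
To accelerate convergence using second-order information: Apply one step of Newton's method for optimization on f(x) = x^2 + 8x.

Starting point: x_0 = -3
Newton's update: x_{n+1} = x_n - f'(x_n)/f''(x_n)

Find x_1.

f(x) = x^2 + 8x
f'(x) = 2x + (8), f''(x) = 2
Newton step: x_1 = x_0 - f'(x_0)/f''(x_0)
f'(-3) = 2
x_1 = -3 - 2/2 = -4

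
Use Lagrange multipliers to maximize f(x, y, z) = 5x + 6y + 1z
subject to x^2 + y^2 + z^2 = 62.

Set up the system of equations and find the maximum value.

Lagrange conditions: 5 = 2*lambda*x, 6 = 2*lambda*y, 1 = 2*lambda*z
So x:5 = y:6 = z:1, i.e. x = 5t, y = 6t, z = 1t
Constraint: t^2*(5^2 + 6^2 + 1^2) = 62
  t^2 * 62 = 62  =>  t = sqrt(1)
Maximum = 5*5t + 6*6t + 1*1t = 62*sqrt(1) = 62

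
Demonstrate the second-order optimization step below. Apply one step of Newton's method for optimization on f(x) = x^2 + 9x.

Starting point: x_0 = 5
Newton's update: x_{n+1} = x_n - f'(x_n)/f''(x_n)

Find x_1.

f(x) = x^2 + 9x
f'(x) = 2x + (9), f''(x) = 2
Newton step: x_1 = x_0 - f'(x_0)/f''(x_0)
f'(5) = 19
x_1 = 5 - 19/2 = -9/2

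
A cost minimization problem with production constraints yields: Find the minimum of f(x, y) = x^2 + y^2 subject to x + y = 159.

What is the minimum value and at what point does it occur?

Substitute y = 159 - x into f(x,y) = x^2 + y^2:
g(x) = x^2 + (159 - x)^2 = 2x^2 - 318x + 25281
g'(x) = 4x - 318 = 0  =>  x = 159/2
y = 159 - 159/2 = 159/2
Minimum value = (159/2)^2 + (159/2)^2 = 25281/2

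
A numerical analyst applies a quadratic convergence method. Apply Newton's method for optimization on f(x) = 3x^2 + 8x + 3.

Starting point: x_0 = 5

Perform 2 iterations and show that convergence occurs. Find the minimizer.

f(x) = 3x^2 + 8x + 3, f'(x) = 6x + (8), f''(x) = 6
Step 1: f'(5) = 38, x_1 = 5 - 38/6 = -4/3
Step 2: f'(-4/3) = 0, x_2 = -4/3 (converged)
Newton's method converges in 1 step for quadratics.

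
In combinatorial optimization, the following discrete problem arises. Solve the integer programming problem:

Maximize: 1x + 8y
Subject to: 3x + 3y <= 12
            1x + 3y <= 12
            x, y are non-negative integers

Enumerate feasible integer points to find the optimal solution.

Constraint 1: 3x + 3y <= 12
Constraint 2: 1x + 3y <= 12
Feasible x range (need y >= 0): 0 <= x <= min(12/3, 12/1) => x in {0, ..., 4}.
Enumerate feasible integer points row by row (the coefficient of y is 8 > 0, so for each x the largest feasible y gives the best value):
  x = 0: y <= min((12 - 3*0)/3, (12 - 1*0)/3) => y in {0, ..., 4}; best 1*0 + 8*4 = 32
  x = 1: y <= min((12 - 3*1)/3, (12 - 1*1)/3) => y in {0, ..., 3}; best 1*1 + 8*3 = 25
  x = 2: y <= min((12 - 3*2)/3, (12 - 1*2)/3) => y in {0, ..., 2}; best 1*2 + 8*2 = 18
  x = 3: y <= min((12 - 3*3)/3, (12 - 1*3)/3) => y in {0, ..., 1}; best 1*3 + 8*1 = 11
  x = 4: y <= min((12 - 3*4)/3, (12 - 1*4)/3) => y in {0}; best 1*4 + 8*0 = 4
The maximum 1x + 8y = 32 is achieved at x = 0, y = 4.
Check: 3*0 + 3*4 = 12 <= 12 and 1*0 + 3*4 = 12 <= 12.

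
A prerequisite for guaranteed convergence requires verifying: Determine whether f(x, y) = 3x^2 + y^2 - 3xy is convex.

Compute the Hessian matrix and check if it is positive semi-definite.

f(x,y) = 3x^2 + y^2 - 3xy
Hessian H = [[6, -3], [-3, 2]]
trace(H) = 8, det(H) = 3
Eigenvalues: (8 +/- sqrt(52)) / 2 = 7.606, 0.3944
Since both eigenvalues > 0, f is convex.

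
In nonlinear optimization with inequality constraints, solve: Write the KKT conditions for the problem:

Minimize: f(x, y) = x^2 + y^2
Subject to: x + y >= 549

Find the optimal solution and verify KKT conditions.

KKT conditions for min x^2 + y^2 s.t. x + y >= 549:
Stationarity: 2x = mu, 2y = mu
So x = y = mu/2.
Complementary slackness: mu*(x + y - 549) = 0
Primal feasibility: x + y >= 549; dual feasibility: mu >= 0
If mu = 0 then x = y = 0, but 0 + 0 < 549 is infeasible, so the constraint is active.
Constraint active: x + y = 2*(mu/2) = 549 => mu = 549
x = y = 549/2, f = 301401/2
Verify: stationarity 2*(549/2) = 549 = mu; primal 549/2 + 549/2 = 549 >= 549; dual mu = 549 >= 0; complementary slackness 549*(549 - 549) = 0. All KKT conditions hold.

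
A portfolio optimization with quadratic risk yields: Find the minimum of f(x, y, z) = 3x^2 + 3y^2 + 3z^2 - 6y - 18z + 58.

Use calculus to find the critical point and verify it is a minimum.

f(x,y,z) = 3x^2 + 3y^2 + 3z^2 - 6y - 18z + 58
df/dx = 6x + (0) = 0 => x = 0
df/dy = 6y + (-6) = 0 => y = 1
df/dz = 6z + (-18) = 0 => z = 3
f(0,1,3) = 3*(0)^2 + 3*(1)^2 + 3*(3)^2 + -6*(1) + -18*(3) + 58 = 28
Hessian is diagonal with entries 6, 6, 6 > 0, confirmed minimum.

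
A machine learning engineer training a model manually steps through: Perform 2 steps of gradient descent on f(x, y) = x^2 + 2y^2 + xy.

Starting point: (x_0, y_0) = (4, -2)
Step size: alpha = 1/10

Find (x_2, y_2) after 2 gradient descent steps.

f(x,y) = x^2 + 2y^2 + xy
grad_x = 2x + 1y, grad_y = 4y + 1x
Step 1: grad = (6, -4), (17/5, -8/5)
Step 2: grad = (26/5, -3), (72/25, -13/10)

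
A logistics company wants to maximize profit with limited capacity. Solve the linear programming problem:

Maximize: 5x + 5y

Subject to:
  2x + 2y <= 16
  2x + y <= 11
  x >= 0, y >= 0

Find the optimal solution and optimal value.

Feasible vertices: (0, 0), (0, 8), (3, 5), (11/2, 0)
Objective 5x + 5y at each:
  (0, 0): 0
  (0, 8): 40
  (3, 5): 40
  (11/2, 0): 55/2
Maximum is 40 at (0, 8).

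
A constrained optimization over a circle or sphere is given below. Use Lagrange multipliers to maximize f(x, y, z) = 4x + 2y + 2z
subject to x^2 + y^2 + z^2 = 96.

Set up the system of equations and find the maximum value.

Lagrange conditions: 4 = 2*lambda*x, 2 = 2*lambda*y, 2 = 2*lambda*z
So x:4 = y:2 = z:2, i.e. x = 4t, y = 2t, z = 2t
Constraint: t^2*(4^2 + 2^2 + 2^2) = 96
  t^2 * 24 = 96  =>  t = sqrt(4)
Maximum = 4*4t + 2*2t + 2*2t = 24*sqrt(4) = 48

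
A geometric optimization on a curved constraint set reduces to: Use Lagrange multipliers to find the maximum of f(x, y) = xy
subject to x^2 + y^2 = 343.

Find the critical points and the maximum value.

Lagrange conditions: y = 2*lambda*x and x = 2*lambda*y
If x = 0 then y = 0, violating the constraint, so x, y != 0.
Dividing: y/x = x/y => x^2 = y^2 => y = x or y = -x
Constraint: 2x^2 = 343 => x^2 = 343/2 => x = +/-sqrt(343/2)
Critical points: (sqrt(343/2), sqrt(343/2)), (-sqrt(343/2), -sqrt(343/2)), (sqrt(343/2), -sqrt(343/2)), (-sqrt(343/2), sqrt(343/2))
  y = x:  xy = x^2 = 343/2  at (sqrt(343/2), sqrt(343/2)) and (-sqrt(343/2), -sqrt(343/2))
  y = -x: xy = -x^2 = -343/2 at (sqrt(343/2), -sqrt(343/2)) and (-sqrt(343/2), sqrt(343/2))
Maximum xy = 343/2 at (sqrt(343/2), sqrt(343/2)) and (-sqrt(343/2), -sqrt(343/2))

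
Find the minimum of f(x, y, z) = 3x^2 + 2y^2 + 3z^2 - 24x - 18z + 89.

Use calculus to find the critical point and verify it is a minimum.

f(x,y,z) = 3x^2 + 2y^2 + 3z^2 - 24x - 18z + 89
df/dx = 6x + (-24) = 0 => x = 4
df/dy = 4y + (0) = 0 => y = 0
df/dz = 6z + (-18) = 0 => z = 3
f(4,0,3) = 3*(4)^2 + 2*(0)^2 + 3*(3)^2 + -24*(4) + -18*(3) + 89 = 14
Hessian is diagonal with entries 6, 4, 6 > 0, confirmed minimum.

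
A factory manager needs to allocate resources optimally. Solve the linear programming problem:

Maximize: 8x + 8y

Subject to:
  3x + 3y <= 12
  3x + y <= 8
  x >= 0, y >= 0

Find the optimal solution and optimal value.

Feasible vertices: (0, 0), (0, 4), (2, 2), (8/3, 0)
Objective 8x + 8y at each:
  (0, 0): 0
  (0, 4): 32
  (2, 2): 32
  (8/3, 0): 64/3
Maximum is 32 at (0, 4).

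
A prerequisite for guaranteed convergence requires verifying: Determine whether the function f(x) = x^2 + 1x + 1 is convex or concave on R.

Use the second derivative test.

f(x) = x^2 + 1x + 1
f'(x) = 2x + 1
f''(x) = 2
Since f''(x) = 2 > 0 for all x, f is convex on R.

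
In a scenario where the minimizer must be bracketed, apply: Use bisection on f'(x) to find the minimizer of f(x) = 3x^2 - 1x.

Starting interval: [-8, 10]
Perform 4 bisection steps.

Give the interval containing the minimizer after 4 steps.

Finding critical point of f(x) = 3x^2 - 1x using bisection on f'(x) = 6x + -1.
f'(x) = 0 when x = 1/6.
Starting interval: [-8, 10]
Step 1: mid = 1, f'(mid) = 5, new interval = [-8, 1]
Step 2: mid = -7/2, f'(mid) = -22, new interval = [-7/2, 1]
Step 3: mid = -5/4, f'(mid) = -17/2, new interval = [-5/4, 1]
Step 4: mid = -1/8, f'(mid) = -7/4, new interval = [-1/8, 1]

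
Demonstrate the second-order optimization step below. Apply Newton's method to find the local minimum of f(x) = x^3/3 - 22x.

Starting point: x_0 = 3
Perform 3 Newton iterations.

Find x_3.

f(x) = x^3/3 - 22x
f'(x) = x^2 - 22, f''(x) = 2x
Newton update: x_{n+1} = x_n - (x_n^2 - 22)/(2*x_n)
Step 1: x_0 = 3, f'=-13, f''=6, x_1 = 31/6
Step 2: x_1 = 31/6, f'=169/36, f''=31/3, x_2 = 1753/372
Step 3: x_2 = 1753/372, f'=28561/138384, f''=1753/186, x_3 = 6117457/1304232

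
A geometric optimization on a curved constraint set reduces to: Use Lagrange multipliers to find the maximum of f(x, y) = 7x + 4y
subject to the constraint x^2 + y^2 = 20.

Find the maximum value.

Set up Lagrange conditions: grad f = lambda * grad g
  7 = 2*lambda*x
  4 = 2*lambda*y
From these: x/y = 7/4, so x = 7t, y = 4t for some t.
Substitute into constraint: (7t)^2 + (4t)^2 = 20
  t^2 * 65 = 20
  t = sqrt(20/65)
Maximum = 7*x + 4*y = (7^2 + 4^2)*t = 65 * sqrt(20/65) = sqrt(1300)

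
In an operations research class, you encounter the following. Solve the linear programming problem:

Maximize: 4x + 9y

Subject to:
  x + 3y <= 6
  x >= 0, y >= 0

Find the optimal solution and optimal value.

The feasible region has vertices at [(0, 0), (6, 0), (0, 2)].
Checking objective 4x + 9y at each vertex:
  (0, 0): 4*0 + 9*0 = 0
  (6, 0): 4*6 + 9*0 = 24
  (0, 2): 4*0 + 9*2 = 18
Maximum is 24 at (6, 0).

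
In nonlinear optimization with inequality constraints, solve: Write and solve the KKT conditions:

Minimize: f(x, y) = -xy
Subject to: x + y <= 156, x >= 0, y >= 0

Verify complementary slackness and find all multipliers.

Problem: min -xy s.t. x + y <= 156 (multiplier lambda), x >= 0 (mu_x), y >= 0 (mu_y)
KKT stationarity: -y + lambda - mu_x = 0, -x + lambda - mu_y = 0, with lambda, mu_x, mu_y >= 0
Complementary slackness: lambda*(x + y - 156) = 0, mu_x*x = 0, mu_y*y = 0
If lambda = 0: y = -mu_x <= 0 and x = -mu_y <= 0 force x = y = 0 with f = 0; but x = y = 78 is feasible with f = -6084 < 0, so this is not the minimum. Hence lambda > 0 and x + y = 156.
Try x > 0, y > 0 (so mu_x = mu_y = 0): y = lambda, x = lambda => x = y = lambda
x + y = 156 => 2*lambda = 156 => lambda = 78
x* = y* = 78 > 0, consistent with mu_x = mu_y = 0.
(Any feasible point with x = 0 or y = 0 has f = 0 > -6084, so the minimum is not on those boundaries.)
min(-xy) = -6084 (i.e. max xy = 6084)
Multipliers: lambda = 78, mu_x = 0, mu_y = 0
Complementary slackness: lambda*(x + y - 156) = 78*(78 + 78 - 156) = 0, mu_x*x = 0*78 = 0, mu_y*y = 0*78 = 0. Satisfied.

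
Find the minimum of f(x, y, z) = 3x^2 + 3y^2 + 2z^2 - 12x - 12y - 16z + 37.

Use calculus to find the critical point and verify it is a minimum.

f(x,y,z) = 3x^2 + 3y^2 + 2z^2 - 12x - 12y - 16z + 37
df/dx = 6x + (-12) = 0 => x = 2
df/dy = 6y + (-12) = 0 => y = 2
df/dz = 4z + (-16) = 0 => z = 4
f(2,2,4) = 3*(2)^2 + 3*(2)^2 + 2*(4)^2 + -12*(2) + -12*(2) + -16*(4) + 37 = -19
Hessian is diagonal with entries 6, 6, 4 > 0, confirmed minimum.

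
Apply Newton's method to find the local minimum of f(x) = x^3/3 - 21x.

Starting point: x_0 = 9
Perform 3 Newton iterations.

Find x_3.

f(x) = x^3/3 - 21x
f'(x) = x^2 - 21, f''(x) = 2x
Newton update: x_{n+1} = x_n - (x_n^2 - 21)/(2*x_n)
Step 1: x_0 = 9, f'=60, f''=18, x_1 = 17/3
Step 2: x_1 = 17/3, f'=100/9, f''=34/3, x_2 = 239/51
Step 3: x_2 = 239/51, f'=2500/2601, f''=478/51, x_3 = 55871/12189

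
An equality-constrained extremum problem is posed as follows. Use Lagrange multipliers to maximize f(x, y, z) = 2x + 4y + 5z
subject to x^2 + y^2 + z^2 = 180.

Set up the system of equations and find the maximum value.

Lagrange conditions: 2 = 2*lambda*x, 4 = 2*lambda*y, 5 = 2*lambda*z
So x:2 = y:4 = z:5, i.e. x = 2t, y = 4t, z = 5t
Constraint: t^2*(2^2 + 4^2 + 5^2) = 180
  t^2 * 45 = 180  =>  t = sqrt(4)
Maximum = 2*2t + 4*4t + 5*5t = 45*sqrt(4) = 90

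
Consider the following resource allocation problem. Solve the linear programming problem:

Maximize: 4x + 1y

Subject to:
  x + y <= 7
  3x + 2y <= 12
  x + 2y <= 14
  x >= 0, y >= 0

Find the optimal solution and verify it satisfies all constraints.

Feasible vertices: (0, 0), (0, 6), (4, 0)
Objective 4x + 1y at each vertex:
  (0, 0): 0
  (0, 6): 6
  (4, 0): 16
Maximum is 16 at (4, 0).
Verify constraints at (x, y) = (4, 0):
  1*4 + 1*0 = 4 <= 7
  3*4 + 2*0 = 12 <= 12 (active)
  1*4 + 2*0 = 4 <= 14
  x = 4 >= 0, y = 0 >= 0. All constraints satisfied.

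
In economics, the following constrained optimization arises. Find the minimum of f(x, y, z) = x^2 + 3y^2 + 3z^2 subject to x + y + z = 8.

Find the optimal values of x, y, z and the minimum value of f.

Using Lagrange multipliers on f = x^2 + 3y^2 + 3z^2 with constraint x + y + z = 8:
Conditions: 2*1*x = lambda, 2*3*y = lambda, 2*3*z = lambda
So x = lambda/2, y = lambda/6, z = lambda/6
Substituting into constraint: lambda * (5/6) = 8
lambda = 48/5
x = 24/5, y = 8/5, z = 8/5
Minimum value = 192/5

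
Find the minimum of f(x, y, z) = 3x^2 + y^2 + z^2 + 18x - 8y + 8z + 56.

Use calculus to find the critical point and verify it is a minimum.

f(x,y,z) = 3x^2 + y^2 + z^2 + 18x - 8y + 8z + 56
df/dx = 6x + (18) = 0 => x = -3
df/dy = 2y + (-8) = 0 => y = 4
df/dz = 2z + (8) = 0 => z = -4
f(-3,4,-4) = 3*(-3)^2 + 1*(4)^2 + 1*(-4)^2 + 18*(-3) + -8*(4) + 8*(-4) + 56 = -3
Hessian is diagonal with entries 6, 2, 2 > 0, confirmed minimum.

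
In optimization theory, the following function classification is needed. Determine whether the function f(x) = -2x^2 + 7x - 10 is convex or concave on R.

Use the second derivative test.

f(x) = -2x^2 + 7x - 10
f'(x) = -4x + 7
f''(x) = -4
Since f''(x) = -4 < 0 for all x, f is concave on R.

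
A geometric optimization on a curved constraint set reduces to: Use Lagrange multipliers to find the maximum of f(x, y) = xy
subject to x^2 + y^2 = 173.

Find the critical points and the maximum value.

Lagrange conditions: y = 2*lambda*x and x = 2*lambda*y
If x = 0 then y = 0, violating the constraint, so x, y != 0.
Dividing: y/x = x/y => x^2 = y^2 => y = x or y = -x
Constraint: 2x^2 = 173 => x^2 = 173/2 => x = +/-sqrt(173/2)
Critical points: (sqrt(173/2), sqrt(173/2)), (-sqrt(173/2), -sqrt(173/2)), (sqrt(173/2), -sqrt(173/2)), (-sqrt(173/2), sqrt(173/2))
  y = x:  xy = x^2 = 173/2  at (sqrt(173/2), sqrt(173/2)) and (-sqrt(173/2), -sqrt(173/2))
  y = -x: xy = -x^2 = -173/2 at (sqrt(173/2), -sqrt(173/2)) and (-sqrt(173/2), sqrt(173/2))
Maximum xy = 173/2 at (sqrt(173/2), sqrt(173/2)) and (-sqrt(173/2), -sqrt(173/2))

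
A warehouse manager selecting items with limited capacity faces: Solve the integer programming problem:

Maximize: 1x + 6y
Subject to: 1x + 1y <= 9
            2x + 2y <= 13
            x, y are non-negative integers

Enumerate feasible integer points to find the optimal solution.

Constraint 1: 1x + 1y <= 9
Constraint 2: 2x + 2y <= 13
Feasible x range (need y >= 0): 0 <= x <= min(9/1, 13/2) => x in {0, ..., 6}.
Enumerate feasible integer points row by row (the coefficient of y is 6 > 0, so for each x the largest feasible y gives the best value):
  x = 0: y <= min((9 - 1*0)/1, (13 - 2*0)/2) => y in {0, ..., 6}; best 1*0 + 6*6 = 36
  x = 1: y <= min((9 - 1*1)/1, (13 - 2*1)/2) => y in {0, ..., 5}; best 1*1 + 6*5 = 31
  x = 2: y <= min((9 - 1*2)/1, (13 - 2*2)/2) => y in {0, ..., 4}; best 1*2 + 6*4 = 26
  x = 3: y <= min((9 - 1*3)/1, (13 - 2*3)/2) => y in {0, ..., 3}; best 1*3 + 6*3 = 21
  x = 4: y <= min((9 - 1*4)/1, (13 - 2*4)/2) => y in {0, ..., 2}; best 1*4 + 6*2 = 16
  x = 5: y <= min((9 - 1*5)/1, (13 - 2*5)/2) => y in {0, ..., 1}; best 1*5 + 6*1 = 11
  x = 6: y <= min((9 - 1*6)/1, (13 - 2*6)/2) => y in {0}; best 1*6 + 6*0 = 6
The maximum 1x + 6y = 36 is achieved at x = 0, y = 6.
Check: 1*0 + 1*6 = 6 <= 9 and 2*0 + 2*6 = 12 <= 13.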